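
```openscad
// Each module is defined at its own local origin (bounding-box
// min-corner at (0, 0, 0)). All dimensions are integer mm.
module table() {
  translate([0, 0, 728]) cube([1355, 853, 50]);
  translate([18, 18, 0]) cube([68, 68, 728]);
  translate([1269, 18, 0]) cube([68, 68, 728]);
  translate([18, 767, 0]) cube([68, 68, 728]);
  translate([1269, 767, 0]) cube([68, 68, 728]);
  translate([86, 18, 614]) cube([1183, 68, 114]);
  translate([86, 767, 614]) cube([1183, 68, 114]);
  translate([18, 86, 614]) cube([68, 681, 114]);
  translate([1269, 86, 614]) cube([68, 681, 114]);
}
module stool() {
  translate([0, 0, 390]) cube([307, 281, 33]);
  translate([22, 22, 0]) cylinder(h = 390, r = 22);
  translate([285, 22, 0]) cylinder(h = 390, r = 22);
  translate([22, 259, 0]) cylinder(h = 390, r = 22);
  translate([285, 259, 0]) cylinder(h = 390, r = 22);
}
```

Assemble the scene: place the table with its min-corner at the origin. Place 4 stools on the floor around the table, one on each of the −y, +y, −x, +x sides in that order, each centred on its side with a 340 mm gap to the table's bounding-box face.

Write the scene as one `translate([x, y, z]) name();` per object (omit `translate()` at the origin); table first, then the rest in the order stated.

table();
translate([524, -621, 0]) stool();
translate([524, 1193, 0]) stool();
translate([-647, 286, 0]) stool();
translate([1695, 286, 0]) stool();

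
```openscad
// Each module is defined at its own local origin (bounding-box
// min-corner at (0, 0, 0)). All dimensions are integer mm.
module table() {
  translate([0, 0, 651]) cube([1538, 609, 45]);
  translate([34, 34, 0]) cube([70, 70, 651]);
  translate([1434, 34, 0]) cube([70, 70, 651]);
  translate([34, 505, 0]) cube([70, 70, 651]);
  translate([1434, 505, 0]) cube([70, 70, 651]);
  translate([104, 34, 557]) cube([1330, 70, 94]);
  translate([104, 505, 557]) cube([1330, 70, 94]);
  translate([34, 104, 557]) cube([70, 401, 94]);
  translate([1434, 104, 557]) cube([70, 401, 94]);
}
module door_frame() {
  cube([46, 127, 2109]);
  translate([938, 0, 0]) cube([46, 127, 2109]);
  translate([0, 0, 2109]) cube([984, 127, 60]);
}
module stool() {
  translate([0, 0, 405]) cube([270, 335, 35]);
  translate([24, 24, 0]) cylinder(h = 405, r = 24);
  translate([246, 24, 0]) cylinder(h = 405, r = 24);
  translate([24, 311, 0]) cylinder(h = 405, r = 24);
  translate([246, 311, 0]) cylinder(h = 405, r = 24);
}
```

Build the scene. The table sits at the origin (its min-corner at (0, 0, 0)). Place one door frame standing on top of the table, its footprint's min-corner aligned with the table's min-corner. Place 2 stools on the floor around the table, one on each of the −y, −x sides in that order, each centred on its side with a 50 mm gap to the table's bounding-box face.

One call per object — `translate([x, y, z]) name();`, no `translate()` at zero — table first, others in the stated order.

table();
translate([0, 0, 696]) door_frame();
translate([634, -385, 0]) stool();
translate([-320, 137, 0]) stool();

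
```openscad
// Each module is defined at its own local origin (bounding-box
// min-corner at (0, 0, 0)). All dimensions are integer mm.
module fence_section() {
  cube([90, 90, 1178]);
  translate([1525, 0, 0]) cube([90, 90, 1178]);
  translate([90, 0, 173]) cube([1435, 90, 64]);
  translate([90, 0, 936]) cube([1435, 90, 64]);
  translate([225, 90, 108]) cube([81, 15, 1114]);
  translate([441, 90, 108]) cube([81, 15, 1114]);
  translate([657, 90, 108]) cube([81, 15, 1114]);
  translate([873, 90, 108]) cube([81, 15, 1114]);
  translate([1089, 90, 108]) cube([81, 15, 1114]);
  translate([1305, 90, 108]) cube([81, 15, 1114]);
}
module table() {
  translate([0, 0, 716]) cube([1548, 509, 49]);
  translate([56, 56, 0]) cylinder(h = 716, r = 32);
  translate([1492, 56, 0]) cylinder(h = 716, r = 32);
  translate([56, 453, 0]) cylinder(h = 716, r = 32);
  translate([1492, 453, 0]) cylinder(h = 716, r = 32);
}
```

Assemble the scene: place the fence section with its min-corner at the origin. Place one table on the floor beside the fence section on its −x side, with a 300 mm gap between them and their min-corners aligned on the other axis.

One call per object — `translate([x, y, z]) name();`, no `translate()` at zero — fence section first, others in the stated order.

fence_section();
translate([-1848, 0, 0]) table();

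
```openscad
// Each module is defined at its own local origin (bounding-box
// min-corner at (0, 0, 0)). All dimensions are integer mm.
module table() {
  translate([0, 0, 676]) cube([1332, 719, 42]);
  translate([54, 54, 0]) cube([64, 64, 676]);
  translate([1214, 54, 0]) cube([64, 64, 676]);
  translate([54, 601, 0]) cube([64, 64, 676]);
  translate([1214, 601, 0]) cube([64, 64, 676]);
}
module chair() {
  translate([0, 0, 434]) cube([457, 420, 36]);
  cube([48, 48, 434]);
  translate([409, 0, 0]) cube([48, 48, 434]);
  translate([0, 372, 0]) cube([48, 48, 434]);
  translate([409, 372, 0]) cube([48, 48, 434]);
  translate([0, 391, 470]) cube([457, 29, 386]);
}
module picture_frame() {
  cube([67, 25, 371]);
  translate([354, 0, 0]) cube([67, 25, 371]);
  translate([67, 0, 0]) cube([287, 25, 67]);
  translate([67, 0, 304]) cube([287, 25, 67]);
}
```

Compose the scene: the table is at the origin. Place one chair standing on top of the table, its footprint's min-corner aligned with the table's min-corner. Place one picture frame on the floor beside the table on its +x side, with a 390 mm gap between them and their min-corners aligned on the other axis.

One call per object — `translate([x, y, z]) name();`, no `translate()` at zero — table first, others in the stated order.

table();
translate([0, 0, 718]) chair();
translate([1722, 0, 0]) picture_frame();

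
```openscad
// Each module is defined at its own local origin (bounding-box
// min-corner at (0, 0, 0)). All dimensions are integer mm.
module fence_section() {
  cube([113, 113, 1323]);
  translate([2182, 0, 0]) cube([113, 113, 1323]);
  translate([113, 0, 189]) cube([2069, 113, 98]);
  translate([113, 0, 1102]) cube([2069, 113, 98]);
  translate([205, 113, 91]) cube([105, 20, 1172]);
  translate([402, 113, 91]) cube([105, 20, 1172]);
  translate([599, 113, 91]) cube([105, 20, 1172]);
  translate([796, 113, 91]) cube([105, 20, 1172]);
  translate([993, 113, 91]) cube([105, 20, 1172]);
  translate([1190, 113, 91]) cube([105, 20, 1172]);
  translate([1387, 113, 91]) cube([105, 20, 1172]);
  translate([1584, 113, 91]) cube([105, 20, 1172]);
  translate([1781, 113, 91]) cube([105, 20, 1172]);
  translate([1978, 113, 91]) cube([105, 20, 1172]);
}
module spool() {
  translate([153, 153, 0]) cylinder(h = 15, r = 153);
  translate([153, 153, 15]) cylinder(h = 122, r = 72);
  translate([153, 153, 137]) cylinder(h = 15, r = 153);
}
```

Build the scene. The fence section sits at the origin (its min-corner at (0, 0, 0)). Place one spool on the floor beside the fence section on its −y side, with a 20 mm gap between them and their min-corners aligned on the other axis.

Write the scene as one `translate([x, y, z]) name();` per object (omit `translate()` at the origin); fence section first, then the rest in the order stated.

fence_section();
translate([0, -326, 0]) spool();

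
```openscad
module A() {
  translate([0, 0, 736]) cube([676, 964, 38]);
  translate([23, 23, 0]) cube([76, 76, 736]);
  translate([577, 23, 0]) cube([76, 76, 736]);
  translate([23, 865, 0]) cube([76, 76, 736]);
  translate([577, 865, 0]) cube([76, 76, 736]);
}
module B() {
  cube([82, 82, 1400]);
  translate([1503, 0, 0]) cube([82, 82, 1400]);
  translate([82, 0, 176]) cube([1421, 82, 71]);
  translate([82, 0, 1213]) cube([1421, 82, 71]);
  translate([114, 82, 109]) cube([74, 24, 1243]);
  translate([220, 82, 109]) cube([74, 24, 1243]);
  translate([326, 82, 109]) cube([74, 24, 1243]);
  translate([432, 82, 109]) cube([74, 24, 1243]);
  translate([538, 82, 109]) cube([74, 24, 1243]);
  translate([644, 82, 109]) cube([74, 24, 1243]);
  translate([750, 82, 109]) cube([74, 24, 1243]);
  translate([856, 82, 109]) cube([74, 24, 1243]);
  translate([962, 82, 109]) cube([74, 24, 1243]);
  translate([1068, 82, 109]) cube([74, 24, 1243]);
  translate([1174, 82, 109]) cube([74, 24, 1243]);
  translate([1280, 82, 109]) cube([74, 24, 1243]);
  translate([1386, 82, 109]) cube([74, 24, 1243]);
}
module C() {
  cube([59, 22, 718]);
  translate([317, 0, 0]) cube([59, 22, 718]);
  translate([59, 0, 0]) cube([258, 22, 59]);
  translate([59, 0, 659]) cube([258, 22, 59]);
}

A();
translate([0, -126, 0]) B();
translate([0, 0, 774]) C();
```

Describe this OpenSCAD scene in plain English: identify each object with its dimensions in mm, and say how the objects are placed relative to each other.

A is a table with a 676×964 mm rectangular top, 38 mm thick, top surface at z = 774 mm, supported by four 76×76 mm square legs, each inset 23 mm from the nearest pair of top edges, running from the floor.

B is a fence section. Two 82×82 mm posts, 1400 mm tall, stand on the floor with a clear span of 1421 mm between their inner faces. Two horizontal rails of 82×71 mm section span the gap between the posts with their undersides at z = 176 mm and z = 1213 mm, flush with the posts' −y face. 13 pickets, each 74 mm wide, 24 mm thick and 1243 mm tall, are fixed to the +y face of the rails with their bottoms at z = 109 mm, evenly spaced across the span with equal gaps (rounded down to the nearest mm) at the −x end and between each pair — any rounding remainder accumulates at the +x end.

C is a picture frame with a 258×600 mm rectangular opening (x by z) and a uniform 59 mm border on every side. Frame depth is 22 mm along y. It is built from two vertical stiles running the full outside height and two horizontal rails spanning the gap between the stiles.

The fence section is on the floor beside the table on its −y side. The picture frame is on top of the table.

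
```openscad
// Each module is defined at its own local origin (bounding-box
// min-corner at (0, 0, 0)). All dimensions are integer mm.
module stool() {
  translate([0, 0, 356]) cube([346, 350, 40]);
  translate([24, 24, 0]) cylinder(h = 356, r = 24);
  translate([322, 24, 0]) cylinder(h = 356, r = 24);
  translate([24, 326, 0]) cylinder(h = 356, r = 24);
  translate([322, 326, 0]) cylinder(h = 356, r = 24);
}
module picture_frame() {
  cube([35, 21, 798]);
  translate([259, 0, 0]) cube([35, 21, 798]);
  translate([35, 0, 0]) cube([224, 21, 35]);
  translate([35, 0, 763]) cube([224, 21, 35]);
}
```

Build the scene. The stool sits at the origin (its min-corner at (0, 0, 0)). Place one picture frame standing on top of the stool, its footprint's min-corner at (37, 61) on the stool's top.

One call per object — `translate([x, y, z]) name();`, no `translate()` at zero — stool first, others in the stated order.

stool();
translate([37, 61, 396]) picture_frame();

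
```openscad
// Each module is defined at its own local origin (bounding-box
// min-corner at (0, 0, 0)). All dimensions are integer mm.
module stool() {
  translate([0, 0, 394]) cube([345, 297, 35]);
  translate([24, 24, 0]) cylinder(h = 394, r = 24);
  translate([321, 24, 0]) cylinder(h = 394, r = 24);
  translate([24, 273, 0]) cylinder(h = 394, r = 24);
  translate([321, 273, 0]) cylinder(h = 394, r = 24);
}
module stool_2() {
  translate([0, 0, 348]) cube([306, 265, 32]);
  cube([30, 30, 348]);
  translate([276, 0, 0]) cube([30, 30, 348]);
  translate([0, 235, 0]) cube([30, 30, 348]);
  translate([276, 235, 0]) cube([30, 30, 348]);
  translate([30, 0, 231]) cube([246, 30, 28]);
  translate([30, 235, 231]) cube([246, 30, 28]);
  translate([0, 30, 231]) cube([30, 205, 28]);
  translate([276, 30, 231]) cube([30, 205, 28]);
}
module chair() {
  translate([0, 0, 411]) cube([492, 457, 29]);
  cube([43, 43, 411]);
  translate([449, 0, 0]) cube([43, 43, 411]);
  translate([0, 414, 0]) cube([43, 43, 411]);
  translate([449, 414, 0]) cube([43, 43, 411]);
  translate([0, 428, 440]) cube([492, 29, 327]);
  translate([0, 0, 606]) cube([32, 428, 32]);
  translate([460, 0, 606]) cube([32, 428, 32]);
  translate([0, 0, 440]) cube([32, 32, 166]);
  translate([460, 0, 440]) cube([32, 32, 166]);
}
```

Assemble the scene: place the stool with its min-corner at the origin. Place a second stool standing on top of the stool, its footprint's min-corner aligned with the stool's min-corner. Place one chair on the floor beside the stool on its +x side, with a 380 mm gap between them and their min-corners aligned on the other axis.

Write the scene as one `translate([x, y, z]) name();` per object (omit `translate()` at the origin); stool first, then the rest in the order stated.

stool();
translate([0, 0, 429]) stool_2();
translate([725, 0, 0]) chair();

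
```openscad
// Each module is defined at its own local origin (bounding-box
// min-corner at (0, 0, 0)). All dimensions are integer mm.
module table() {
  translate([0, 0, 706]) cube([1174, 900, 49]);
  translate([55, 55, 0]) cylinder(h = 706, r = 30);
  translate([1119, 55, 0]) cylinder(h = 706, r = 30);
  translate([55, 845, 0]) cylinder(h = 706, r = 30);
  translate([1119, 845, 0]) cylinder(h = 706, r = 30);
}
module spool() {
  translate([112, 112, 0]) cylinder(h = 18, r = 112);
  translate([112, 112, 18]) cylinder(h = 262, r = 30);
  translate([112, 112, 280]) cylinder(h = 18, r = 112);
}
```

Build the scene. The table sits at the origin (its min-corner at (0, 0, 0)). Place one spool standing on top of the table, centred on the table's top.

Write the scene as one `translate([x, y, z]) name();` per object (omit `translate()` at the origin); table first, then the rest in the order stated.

table();
translate([475, 338, 755]) spool();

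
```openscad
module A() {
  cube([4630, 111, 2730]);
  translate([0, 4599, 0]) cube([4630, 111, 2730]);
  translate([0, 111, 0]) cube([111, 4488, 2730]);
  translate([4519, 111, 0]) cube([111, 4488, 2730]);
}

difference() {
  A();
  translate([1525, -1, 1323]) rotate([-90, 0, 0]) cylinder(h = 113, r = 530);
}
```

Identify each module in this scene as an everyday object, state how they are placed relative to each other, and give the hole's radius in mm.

A is a house frame. The house frame has a circular hole through its front wall. The hole's radius is 530 mm.

The subtracted cylinder has r = 530 mm.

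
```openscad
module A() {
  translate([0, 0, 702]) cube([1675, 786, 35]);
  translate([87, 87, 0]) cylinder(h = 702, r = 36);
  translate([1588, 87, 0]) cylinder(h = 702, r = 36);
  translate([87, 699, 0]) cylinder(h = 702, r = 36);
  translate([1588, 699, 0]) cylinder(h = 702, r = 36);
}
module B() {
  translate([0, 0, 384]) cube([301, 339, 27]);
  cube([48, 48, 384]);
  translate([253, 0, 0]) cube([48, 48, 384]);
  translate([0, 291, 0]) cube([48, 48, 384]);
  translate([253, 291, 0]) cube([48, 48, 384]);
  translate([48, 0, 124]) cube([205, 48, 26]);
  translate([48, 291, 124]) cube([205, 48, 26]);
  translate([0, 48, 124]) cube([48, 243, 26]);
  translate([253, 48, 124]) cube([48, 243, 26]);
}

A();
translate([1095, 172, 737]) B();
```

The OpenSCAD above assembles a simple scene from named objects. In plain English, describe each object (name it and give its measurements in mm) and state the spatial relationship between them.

A is a table with a 1675×786 mm rectangular top, 35 mm thick, top surface at z = 737 mm, supported by four round legs of 72 mm diameter, each leg's bounding box inset 51 mm from the nearest pair of top edges, running from the floor.

B is a four-legged stool. The seat is 301×339 mm, 27 mm thick, top at z = 411 mm. It stands on four square legs, each 48×48 mm in cross-section, from z = 0 to the seat underside, each flush with a corner of the seat. Four stretchers, 48 mm wide and 26 mm tall, connect adjacent legs with their undersides at z = 124 mm, each running between the inner faces of the legs it joins and aligned with the legs' outer faces on the other axis.

The stool is on top of the table.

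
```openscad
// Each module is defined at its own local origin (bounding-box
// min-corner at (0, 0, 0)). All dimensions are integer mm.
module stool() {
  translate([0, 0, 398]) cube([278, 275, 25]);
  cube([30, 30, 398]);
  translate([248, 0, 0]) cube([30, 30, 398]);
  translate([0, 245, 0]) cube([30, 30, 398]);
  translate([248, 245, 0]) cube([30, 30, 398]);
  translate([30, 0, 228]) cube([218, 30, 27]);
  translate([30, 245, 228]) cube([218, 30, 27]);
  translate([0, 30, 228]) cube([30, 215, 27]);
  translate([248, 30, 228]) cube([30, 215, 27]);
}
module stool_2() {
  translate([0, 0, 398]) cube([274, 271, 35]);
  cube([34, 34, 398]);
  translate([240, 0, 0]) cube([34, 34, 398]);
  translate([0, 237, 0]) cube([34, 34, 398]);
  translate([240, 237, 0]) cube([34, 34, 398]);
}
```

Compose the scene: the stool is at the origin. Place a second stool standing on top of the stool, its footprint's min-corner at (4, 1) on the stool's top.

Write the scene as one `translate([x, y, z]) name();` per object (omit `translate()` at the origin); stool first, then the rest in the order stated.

stool();
translate([4, 1, 423]) stool_2();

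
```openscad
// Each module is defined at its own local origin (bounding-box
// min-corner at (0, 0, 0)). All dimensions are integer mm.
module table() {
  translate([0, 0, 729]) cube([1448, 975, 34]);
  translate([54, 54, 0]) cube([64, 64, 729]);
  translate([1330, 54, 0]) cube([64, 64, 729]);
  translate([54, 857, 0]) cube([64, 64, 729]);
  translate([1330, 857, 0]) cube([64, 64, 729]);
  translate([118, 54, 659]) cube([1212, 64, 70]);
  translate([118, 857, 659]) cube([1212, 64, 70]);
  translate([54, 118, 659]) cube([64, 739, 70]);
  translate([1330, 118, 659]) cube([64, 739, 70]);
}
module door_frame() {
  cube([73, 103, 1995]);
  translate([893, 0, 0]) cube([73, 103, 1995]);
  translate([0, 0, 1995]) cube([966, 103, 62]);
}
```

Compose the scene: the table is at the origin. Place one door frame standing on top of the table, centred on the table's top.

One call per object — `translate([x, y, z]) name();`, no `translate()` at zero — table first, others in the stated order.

table();
translate([241, 436, 763]) door_frame();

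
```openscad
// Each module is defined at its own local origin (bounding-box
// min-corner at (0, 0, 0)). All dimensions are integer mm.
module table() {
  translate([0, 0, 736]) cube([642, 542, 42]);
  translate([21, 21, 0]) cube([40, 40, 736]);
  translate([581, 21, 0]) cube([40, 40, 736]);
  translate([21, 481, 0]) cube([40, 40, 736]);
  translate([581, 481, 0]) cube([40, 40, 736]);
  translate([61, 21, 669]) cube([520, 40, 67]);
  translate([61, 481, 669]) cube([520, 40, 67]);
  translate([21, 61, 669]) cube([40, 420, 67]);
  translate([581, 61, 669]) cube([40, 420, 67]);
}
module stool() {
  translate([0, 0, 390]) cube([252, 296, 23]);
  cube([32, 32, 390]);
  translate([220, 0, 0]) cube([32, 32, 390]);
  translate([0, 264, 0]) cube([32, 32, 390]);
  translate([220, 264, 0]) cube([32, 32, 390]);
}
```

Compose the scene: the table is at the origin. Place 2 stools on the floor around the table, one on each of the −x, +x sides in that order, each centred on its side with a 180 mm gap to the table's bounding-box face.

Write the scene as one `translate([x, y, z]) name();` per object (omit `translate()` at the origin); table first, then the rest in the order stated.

table();
translate([-432, 123, 0]) stool();
translate([822, 123, 0]) stool();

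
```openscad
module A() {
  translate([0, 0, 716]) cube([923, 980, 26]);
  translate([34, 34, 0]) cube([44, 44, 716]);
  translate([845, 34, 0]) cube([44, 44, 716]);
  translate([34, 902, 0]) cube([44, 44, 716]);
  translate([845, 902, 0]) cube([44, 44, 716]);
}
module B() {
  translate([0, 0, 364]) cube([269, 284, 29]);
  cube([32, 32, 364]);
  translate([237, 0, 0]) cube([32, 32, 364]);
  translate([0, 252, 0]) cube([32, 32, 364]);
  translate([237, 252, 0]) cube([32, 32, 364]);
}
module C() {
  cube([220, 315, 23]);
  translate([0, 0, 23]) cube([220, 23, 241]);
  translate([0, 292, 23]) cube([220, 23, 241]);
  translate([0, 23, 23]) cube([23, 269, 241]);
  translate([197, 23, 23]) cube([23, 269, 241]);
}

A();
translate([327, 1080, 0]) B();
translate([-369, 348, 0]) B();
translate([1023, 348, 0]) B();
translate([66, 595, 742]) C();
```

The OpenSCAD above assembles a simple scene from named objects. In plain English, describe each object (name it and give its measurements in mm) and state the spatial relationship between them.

A is a table with a 923×980 mm rectangular top, 26 mm thick, top surface at z = 742 mm, supported by four 44×44 mm square legs, each inset 34 mm from the nearest pair of top edges, running from the floor.

B is a four-legged stool. The seat is 269×284 mm, 29 mm thick, top at z = 393 mm. It stands on four square legs, each 32×32 mm in cross-section, from z = 0 to the seat underside, each flush with a corner of the seat.

C is an open-topped rectangular box: outside dimensions 220×315×264 mm, with a uniform wall and base thickness of 23 mm. The base is a full 220×315 slab on the floor; four walls sit on top of the base. The front and back walls (the −y and +y sides) span the full width; the two side walls fit between them.

Three stools sit around the table at the +y, −x, +x sides. The open box is on top of the table.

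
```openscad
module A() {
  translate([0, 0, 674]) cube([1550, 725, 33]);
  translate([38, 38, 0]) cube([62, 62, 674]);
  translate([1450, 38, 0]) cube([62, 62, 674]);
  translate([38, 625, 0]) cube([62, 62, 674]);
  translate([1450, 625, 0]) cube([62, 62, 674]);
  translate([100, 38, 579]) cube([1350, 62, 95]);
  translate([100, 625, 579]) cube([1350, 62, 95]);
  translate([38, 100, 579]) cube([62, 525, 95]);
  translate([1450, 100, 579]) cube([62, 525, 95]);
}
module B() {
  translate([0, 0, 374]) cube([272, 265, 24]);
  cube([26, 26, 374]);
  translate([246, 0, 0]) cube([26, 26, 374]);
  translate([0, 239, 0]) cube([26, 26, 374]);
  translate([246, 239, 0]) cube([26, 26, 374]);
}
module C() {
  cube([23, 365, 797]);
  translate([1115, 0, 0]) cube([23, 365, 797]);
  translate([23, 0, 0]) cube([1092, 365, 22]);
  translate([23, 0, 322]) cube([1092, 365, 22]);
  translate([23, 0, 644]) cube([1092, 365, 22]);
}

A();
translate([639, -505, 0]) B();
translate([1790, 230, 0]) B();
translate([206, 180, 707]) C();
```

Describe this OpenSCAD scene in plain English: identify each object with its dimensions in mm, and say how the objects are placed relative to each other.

A is a rectangular dining table. The top is 1550×725×33 mm with its upper surface at z = 707 mm. It stands on four 62×62 mm square legs, each inset 38 mm from the nearest pair of top edges, running from the floor to the underside of the top. Four apron rails, 62 mm thick and 95 mm tall, run between adjacent legs with their top edges flush with the underside of the top and their outer faces flush with the legs' outer faces.

B is a four-legged stool. The seat is 272×265 mm, 24 mm thick, top at z = 398 mm. It stands on four square legs, each 26×26 mm in cross-section, from z = 0 to the seat underside, each flush with a corner of the seat.

C is an open bookshelf. Two side panels, each 23 mm thick, 365 mm deep and 797 mm tall, stand 1138 mm apart (outside-to-outside). Between them sit 3 shelves, each 22 mm thick and 365 mm deep, spanning the full gap between the sides. The bottom shelf rests on the floor (its underside at z = 0) and the clear gap between one shelf's top and the next shelf's underside is 300 mm.

Two stools sit around the table at the −y, +x sides. The bookshelf is on top of the table, centred.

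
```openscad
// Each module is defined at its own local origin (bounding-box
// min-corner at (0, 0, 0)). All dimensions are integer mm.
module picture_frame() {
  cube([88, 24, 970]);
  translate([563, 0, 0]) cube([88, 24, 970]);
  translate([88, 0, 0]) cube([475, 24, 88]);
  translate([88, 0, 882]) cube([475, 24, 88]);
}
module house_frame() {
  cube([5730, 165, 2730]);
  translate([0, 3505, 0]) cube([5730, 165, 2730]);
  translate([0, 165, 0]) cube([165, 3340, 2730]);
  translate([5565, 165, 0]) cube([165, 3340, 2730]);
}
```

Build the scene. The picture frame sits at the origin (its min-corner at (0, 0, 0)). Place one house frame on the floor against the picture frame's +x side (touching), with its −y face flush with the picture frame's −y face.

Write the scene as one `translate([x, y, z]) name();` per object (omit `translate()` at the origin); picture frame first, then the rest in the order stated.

picture_frame();
translate([651, 0, 0]) house_frame();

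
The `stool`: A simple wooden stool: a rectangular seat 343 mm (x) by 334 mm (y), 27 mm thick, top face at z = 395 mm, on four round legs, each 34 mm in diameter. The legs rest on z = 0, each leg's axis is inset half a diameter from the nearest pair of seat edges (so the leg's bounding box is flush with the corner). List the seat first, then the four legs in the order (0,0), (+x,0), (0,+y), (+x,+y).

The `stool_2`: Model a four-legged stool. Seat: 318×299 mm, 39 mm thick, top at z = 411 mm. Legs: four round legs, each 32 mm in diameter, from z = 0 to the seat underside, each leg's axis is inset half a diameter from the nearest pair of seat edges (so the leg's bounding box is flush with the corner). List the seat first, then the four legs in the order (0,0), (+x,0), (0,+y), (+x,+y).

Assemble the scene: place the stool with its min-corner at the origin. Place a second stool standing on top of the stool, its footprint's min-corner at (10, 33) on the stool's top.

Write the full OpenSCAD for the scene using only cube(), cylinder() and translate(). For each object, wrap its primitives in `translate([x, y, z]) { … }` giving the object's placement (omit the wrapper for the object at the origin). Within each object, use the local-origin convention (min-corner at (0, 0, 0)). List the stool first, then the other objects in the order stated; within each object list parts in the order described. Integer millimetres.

translate([0, 0, 368]) cube([343, 334, 27]);
translate([17, 17, 0]) cylinder(h = 368, r = 17);
translate([326, 17, 0]) cylinder(h = 368, r = 17);
translate([17, 317, 0]) cylinder(h = 368, r = 17);
translate([326, 317, 0]) cylinder(h = 368, r = 17);
translate([10, 33, 395]) {
  translate([0, 0, 372]) cube([318, 299, 39]);
  translate([16, 16, 0]) cylinder(h = 372, r = 16);
  translate([302, 16, 0]) cylinder(h = 372, r = 16);
  translate([16, 283, 0]) cylinder(h = 372, r = 16);
  translate([302, 283, 0]) cylinder(h = 372, r = 16);
}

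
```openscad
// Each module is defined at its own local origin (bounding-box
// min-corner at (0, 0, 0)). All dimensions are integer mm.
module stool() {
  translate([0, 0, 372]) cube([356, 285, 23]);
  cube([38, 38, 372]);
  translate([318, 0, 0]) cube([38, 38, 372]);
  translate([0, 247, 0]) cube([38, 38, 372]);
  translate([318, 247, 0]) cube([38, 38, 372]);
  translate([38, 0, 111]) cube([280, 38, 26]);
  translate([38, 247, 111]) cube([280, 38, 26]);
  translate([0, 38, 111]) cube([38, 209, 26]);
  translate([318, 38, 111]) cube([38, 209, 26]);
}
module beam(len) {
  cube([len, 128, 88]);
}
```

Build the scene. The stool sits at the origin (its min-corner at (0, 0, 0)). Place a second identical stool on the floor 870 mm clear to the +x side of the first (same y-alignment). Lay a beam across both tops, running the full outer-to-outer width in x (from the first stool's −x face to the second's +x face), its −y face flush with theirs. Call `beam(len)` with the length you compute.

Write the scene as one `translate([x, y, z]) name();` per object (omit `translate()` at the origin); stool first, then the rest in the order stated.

stool();
translate([1226, 0, 0]) stool();
translate([0, 0, 395]) beam(1582);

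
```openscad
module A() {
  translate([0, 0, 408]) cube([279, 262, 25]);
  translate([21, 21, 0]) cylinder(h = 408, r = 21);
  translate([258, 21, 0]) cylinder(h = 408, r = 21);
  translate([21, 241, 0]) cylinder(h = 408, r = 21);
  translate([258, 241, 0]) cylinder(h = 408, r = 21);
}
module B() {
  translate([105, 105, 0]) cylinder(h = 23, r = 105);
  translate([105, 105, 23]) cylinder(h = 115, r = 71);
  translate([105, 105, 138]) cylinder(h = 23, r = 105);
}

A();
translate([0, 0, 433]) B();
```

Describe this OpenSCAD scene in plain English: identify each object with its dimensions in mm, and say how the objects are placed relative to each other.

A is a four-legged stool. The seat is 279×262 mm, 25 mm thick, top at z = 433 mm. It stands on four round legs, each 42 mm in diameter, from z = 0 to the seat underside, each leg's axis is inset half a diameter from the nearest pair of seat edges (so the leg's bounding box is flush with the corner).

B is a spool: two coaxial disc flanges of radius 105 mm and thickness 23 mm, joined by a core cylinder of radius 71 mm and height 115 mm. The lower flange rests on z = 0 and the three cylinders share a vertical axis.

The spool is on top of the stool.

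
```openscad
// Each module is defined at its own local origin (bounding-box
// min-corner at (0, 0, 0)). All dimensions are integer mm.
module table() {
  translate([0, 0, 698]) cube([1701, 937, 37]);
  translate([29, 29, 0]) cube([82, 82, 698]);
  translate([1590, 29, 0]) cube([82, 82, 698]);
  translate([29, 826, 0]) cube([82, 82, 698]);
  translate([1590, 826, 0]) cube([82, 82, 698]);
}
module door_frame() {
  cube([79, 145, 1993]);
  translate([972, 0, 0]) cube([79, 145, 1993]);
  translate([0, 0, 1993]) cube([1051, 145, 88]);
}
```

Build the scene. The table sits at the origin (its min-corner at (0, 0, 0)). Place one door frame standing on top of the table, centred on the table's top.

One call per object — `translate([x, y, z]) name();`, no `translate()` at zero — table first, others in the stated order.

table();
translate([325, 396, 735]) door_frame();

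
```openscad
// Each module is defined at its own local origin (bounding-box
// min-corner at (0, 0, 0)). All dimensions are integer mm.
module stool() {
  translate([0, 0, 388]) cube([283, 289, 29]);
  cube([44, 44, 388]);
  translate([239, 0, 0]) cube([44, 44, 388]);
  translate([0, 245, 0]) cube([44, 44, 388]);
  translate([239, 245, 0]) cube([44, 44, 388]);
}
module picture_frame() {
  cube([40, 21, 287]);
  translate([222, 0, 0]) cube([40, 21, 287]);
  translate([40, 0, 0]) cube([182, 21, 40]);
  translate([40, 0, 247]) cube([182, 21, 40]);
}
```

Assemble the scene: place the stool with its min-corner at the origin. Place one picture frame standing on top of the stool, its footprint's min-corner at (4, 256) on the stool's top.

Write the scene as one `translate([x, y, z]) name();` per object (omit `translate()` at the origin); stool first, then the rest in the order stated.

stool();
translate([4, 256, 417]) picture_frame();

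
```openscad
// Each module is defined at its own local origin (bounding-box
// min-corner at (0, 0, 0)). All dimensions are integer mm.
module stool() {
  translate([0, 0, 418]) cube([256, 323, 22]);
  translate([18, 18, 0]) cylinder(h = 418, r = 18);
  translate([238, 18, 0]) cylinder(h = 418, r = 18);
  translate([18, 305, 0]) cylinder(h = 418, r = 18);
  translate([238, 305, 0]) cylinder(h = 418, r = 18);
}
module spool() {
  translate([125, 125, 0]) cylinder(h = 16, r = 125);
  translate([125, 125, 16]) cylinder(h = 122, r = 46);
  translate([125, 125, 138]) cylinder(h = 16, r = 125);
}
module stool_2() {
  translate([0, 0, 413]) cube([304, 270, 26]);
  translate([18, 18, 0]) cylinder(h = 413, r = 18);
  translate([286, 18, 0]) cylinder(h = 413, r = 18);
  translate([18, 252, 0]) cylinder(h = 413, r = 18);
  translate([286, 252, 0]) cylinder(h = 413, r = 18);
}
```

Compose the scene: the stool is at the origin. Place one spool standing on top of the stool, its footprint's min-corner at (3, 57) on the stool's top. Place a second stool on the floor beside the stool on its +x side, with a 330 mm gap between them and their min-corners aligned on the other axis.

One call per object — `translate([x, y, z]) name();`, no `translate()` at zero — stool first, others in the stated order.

stool();
translate([3, 57, 440]) spool();
translate([586, 0, 0]) stool_2();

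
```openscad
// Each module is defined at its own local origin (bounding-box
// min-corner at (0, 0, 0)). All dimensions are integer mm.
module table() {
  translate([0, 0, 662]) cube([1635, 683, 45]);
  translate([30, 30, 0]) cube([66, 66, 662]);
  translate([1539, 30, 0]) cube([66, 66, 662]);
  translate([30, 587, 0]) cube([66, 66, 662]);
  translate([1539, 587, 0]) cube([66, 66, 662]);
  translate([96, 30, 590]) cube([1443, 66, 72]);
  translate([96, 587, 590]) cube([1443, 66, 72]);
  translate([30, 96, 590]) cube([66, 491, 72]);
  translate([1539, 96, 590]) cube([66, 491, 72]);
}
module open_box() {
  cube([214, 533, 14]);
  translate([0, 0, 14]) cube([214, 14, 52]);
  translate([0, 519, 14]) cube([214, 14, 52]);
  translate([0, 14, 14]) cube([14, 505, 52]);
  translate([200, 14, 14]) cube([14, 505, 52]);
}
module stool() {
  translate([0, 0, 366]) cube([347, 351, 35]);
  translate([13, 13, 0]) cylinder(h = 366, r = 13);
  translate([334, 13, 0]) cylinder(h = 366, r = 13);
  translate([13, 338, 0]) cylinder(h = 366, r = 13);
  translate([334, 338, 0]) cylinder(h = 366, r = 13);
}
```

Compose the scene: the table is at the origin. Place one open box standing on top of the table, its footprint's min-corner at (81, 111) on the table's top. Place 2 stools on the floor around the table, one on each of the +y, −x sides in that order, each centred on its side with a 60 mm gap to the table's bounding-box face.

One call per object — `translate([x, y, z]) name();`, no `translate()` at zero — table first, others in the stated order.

table();
translate([81, 111, 707]) open_box();
translate([644, 743, 0]) stool();
translate([-407, 166, 0]) stool();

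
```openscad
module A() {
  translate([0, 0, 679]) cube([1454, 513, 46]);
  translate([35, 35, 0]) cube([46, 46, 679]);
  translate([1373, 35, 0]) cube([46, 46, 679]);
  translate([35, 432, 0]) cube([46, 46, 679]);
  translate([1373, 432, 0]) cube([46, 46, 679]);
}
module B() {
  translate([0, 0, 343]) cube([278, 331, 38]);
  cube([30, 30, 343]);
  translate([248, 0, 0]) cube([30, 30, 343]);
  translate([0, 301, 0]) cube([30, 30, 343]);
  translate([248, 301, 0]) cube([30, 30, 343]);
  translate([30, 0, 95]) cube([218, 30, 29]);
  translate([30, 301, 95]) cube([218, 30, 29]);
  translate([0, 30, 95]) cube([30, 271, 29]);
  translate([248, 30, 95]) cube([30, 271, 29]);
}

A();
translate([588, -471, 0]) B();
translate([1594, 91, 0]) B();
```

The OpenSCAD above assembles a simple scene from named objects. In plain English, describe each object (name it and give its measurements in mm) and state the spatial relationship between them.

A is a rectangular dining table. The top is 1454×513×46 mm with its upper surface at z = 725 mm. It stands on four 46×46 mm square legs, each inset 35 mm from the nearest pair of top edges, running from the floor to the underside of the top.

B is a four-legged stool. The seat is 278×331 mm, 38 mm thick, top at z = 381 mm. It stands on four square legs, each 30×30 mm in cross-section, from z = 0 to the seat underside, each flush with a corner of the seat. Four stretchers, 30 mm wide and 29 mm tall, connect adjacent legs with their undersides at z = 95 mm, each running between the inner faces of the legs it joins and aligned with the legs' outer faces on the other axis.

Two stools sit around the table at the −y, +x sides.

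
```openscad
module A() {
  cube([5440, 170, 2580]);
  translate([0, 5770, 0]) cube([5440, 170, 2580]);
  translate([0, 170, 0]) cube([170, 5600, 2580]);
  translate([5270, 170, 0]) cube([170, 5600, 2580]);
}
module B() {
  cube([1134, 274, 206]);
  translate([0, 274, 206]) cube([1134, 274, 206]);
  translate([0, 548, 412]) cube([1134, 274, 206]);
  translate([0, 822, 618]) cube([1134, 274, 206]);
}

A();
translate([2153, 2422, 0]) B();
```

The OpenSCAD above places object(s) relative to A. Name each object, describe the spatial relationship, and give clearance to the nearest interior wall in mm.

Clearances: x = 1983, y = 2252; minimum 1983 mm.

A is a house frame. B is a staircase. The staircase sits inside the house frame, centred. The clearance to the nearest interior wall is 1983 mm.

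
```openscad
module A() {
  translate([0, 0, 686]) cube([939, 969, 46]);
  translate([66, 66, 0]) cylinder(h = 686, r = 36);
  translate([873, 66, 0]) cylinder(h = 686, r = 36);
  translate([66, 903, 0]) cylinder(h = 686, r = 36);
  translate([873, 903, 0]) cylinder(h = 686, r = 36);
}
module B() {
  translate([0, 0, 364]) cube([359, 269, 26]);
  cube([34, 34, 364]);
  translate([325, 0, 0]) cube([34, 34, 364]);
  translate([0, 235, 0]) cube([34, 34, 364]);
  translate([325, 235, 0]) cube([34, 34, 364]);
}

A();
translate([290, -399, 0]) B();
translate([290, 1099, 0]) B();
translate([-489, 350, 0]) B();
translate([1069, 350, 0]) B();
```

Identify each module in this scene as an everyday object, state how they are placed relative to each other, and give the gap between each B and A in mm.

Each stool's nearest face is 130 mm from the table's bounding box.

A is a table. B is a stool. Four stools sit around the table at the −y, +y, −x, +x sides. The gap between each stool and the table is 130 mm.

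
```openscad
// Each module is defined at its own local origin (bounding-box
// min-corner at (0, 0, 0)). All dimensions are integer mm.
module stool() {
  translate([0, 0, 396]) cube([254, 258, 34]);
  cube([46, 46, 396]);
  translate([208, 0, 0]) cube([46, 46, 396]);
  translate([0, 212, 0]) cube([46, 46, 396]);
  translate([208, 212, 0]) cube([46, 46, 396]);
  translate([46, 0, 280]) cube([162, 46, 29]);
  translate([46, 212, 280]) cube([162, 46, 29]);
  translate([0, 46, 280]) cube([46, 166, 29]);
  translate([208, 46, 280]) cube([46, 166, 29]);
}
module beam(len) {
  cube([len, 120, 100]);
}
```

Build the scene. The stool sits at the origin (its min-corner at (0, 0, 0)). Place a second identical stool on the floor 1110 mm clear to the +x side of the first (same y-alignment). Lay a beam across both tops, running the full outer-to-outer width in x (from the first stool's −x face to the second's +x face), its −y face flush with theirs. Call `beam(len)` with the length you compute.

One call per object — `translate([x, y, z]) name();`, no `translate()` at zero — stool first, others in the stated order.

stool();
translate([1364, 0, 0]) stool();
translate([0, 0, 430]) beam(1618);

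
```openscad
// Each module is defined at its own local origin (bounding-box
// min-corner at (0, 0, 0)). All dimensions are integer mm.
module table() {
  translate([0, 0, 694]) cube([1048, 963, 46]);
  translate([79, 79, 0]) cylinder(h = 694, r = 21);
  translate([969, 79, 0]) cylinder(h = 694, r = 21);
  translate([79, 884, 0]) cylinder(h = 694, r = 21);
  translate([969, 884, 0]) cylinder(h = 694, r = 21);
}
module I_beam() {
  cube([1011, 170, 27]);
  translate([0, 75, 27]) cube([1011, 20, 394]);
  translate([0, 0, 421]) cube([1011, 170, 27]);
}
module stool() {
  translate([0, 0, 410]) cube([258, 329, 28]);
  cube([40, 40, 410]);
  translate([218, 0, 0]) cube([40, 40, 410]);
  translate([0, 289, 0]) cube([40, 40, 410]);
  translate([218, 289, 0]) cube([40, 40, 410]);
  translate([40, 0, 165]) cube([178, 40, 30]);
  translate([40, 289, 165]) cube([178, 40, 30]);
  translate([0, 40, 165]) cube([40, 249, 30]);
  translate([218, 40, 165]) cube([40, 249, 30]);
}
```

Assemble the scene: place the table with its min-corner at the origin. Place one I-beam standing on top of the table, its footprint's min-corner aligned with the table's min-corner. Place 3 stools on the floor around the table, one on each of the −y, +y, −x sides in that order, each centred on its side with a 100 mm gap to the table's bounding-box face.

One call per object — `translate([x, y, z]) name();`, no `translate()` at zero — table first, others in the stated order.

table();
translate([0, 0, 740]) I_beam();
translate([395, -429, 0]) stool();
translate([395, 1063, 0]) stool();
translate([-358, 317, 0]) stool();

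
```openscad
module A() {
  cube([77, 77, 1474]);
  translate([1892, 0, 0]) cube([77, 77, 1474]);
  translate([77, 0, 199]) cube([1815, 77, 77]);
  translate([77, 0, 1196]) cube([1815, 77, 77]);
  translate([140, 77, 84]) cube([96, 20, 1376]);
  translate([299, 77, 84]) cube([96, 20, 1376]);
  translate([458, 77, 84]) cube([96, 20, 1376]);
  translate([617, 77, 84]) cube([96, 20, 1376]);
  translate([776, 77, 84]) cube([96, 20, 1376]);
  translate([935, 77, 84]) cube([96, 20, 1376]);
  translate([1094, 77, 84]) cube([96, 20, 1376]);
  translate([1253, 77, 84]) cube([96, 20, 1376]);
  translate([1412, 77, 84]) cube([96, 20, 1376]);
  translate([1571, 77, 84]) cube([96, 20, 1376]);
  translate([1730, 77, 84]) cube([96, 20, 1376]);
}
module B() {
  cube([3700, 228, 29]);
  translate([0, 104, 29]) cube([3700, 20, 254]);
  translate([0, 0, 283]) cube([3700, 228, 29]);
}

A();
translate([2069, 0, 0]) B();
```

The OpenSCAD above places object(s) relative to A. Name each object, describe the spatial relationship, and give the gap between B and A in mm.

The I-beam's nearest face is 100 mm from the fence section's +x face.

A is a fence section. B is an I-beam. The I-beam is on the floor beside the fence section on its +x side. The gap between the I-beam and the fence section is 100 mm.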